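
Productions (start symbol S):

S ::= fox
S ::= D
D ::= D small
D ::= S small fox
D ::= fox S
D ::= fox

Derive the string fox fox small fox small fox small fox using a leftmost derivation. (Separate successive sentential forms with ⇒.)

S ⇒ D   [S ::= D]
D ⇒ S small fox   [D ::= S small fox]
S small fox ⇒ D small fox   [S ::= D]
D small fox ⇒ fox S small fox   [D ::= fox S]
fox S small fox ⇒ fox D small fox   [S ::= D]
fox D small fox ⇒ fox S small fox small fox   [D ::= S small fox]
fox S small fox small fox ⇒ fox D small fox small fox   [S ::= D]
fox D small fox small fox ⇒ fox S small fox small fox small fox   [D ::= S small fox]
fox S small fox small fox small fox ⇒ fox fox small fox small fox small fox   [S ::= fox]

S ⇒ D ⇒ S small fox ⇒ D small fox ⇒ fox S small fox ⇒ fox D small fox ⇒ fox S small fox small fox ⇒ fox D small fox small fox ⇒ fox S small fox small fox small fox ⇒ fox fox small fox small fox small fox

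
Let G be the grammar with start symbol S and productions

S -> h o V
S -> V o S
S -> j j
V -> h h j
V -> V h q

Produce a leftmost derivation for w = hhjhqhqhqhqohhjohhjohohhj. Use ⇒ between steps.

S ⇒ VoS   [S -> V o S]
VoS ⇒ VhqoS   [V -> V h q]
VhqoS ⇒ VhqhqoS   [V -> V h q]
VhqhqoS ⇒ VhqhqhqoS   [V -> V h q]
VhqhqhqoS ⇒ VhqhqhqhqoS   [V -> V h q]
VhqhqhqhqoS ⇒ hhjhqhqhqhqoS   [V -> h h j]
hhjhqhqhqhqoS ⇒ hhjhqhqhqhqoVoS   [S -> V o S]
hhjhqhqhqhqoVoS ⇒ hhjhqhqhqhqohhjoS   [V -> h h j]
hhjhqhqhqhqohhjoS ⇒ hhjhqhqhqhqohhjoVoS   [S -> V o S]
hhjhqhqhqhqohhjoVoS ⇒ hhjhqhqhqhqohhjohhjoS   [V -> h h j]
hhjhqhqhqhqohhjohhjoS ⇒ hhjhqhqhqhqohhjohhjohoV   [S -> h o V]
hhjhqhqhqhqohhjohhjohoV ⇒ hhjhqhqhqhqohhjohhjohohhj   [V -> h h j]

S⇒VoS⇒VhqoS⇒VhqhqoS⇒VhqhqhqoS⇒VhqhqhqhqoS⇒hhjhqhqhqhqoS⇒hhjhqhqhqhqoVoS⇒hhjhqhqhqhqohhjoS⇒hhjhqhqhqhqohhjoVoS⇒hhjhqhqhqhqohhjohhjoS⇒hhjhqhqhqhqohhjohhjohoV⇒hhjhqhqhqhqohhjohhjohohhj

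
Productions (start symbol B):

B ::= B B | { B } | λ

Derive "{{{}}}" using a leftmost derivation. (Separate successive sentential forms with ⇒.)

B⇒BB⇒BBB⇒{B}BB⇒{BB}BB⇒{{B}B}BB⇒{{{B}}B}BB⇒{{{}}B}BB⇒{{{}}}BB⇒{{{}}}B⇒{{{}}}

B ⇒ BB   [B ::= B B]
BB ⇒ BBB   [B ::= B B]
BBB ⇒ {B}BB   [B ::= { B }]
{B}BB ⇒ {BB}BB   [B ::= B B]
{BB}BB ⇒ {{B}B}BB   [B ::= { B }]
{{B}B}BB ⇒ {{{B}}B}BB   [B ::= { B }]
{{{B}}B}BB ⇒ {{{}}B}BB   [B ::= λ]
{{{}}B}BB ⇒ {{{}}}BB   [B ::= λ]
{{{}}}BB ⇒ {{{}}}B   [B ::= λ]
{{{}}}B ⇒ {{{}}}   [B ::= λ]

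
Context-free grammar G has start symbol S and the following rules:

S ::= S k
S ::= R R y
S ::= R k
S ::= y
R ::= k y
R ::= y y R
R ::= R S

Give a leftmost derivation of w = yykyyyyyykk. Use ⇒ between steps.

S ⇒ Sk   [S ::= S k]
Sk ⇒ Rkk   [S ::= R k]
Rkk ⇒ yyRkk   [R ::= y y R]
yyRkk ⇒ yyRSkk   [R ::= R S]
yyRSkk ⇒ yyRSSkk   [R ::= R S]
yyRSSkk ⇒ yyRSSSkk   [R ::= R S]
yyRSSSkk ⇒ yyRSSSSkk   [R ::= R S]
yyRSSSSkk ⇒ yyRSSSSSkk   [R ::= R S]
yyRSSSSSkk ⇒ yykySSSSSkk   [R ::= k y]
yykySSSSSkk ⇒ yykyySSSSkk   [S ::= y]
yykyySSSSkk ⇒ yykyyySSSkk   [S ::= y]
yykyyySSSkk ⇒ yykyyyySSkk   [S ::= y]
yykyyyySSkk ⇒ yykyyyyySkk   [S ::= y]
yykyyyyySkk ⇒ yykyyyyyykk   [S ::= y]

S ⇒ Sk ⇒ Rkk ⇒ yyRkk ⇒ yyRSkk ⇒ yyRSSkk ⇒ yyRSSSkk ⇒ yyRSSSSkk ⇒ yyRSSSSSkk ⇒ yykySSSSSkk ⇒ yykyySSSSkk ⇒ yykyyySSSkk ⇒ yykyyyySSkk ⇒ yykyyyyySkk ⇒ yykyyyyyykk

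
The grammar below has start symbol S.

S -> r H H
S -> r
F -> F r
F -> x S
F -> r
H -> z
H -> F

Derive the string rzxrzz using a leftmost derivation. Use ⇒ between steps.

S ⇒ rHH ⇒ rzH ⇒ rzF ⇒ rzxS ⇒ rzxrHH ⇒ rzxrzH ⇒ rzxrzz

S ⇒ rHH   [S -> r H H]
rHH ⇒ rzH   [H -> z]
rzH ⇒ rzF   [H -> F]
rzF ⇒ rzxS   [F -> x S]
rzxS ⇒ rzxrHH   [S -> r H H]
rzxrHH ⇒ rzxrzH   [H -> z]
rzxrzH ⇒ rzxrzz   [H -> z]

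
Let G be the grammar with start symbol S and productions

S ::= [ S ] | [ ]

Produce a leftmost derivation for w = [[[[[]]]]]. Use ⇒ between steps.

S ⇒ [S]   [S ::= [ S ]]
[S] ⇒ [[S]]   [S ::= [ S ]]
[[S]] ⇒ [[[S]]]   [S ::= [ S ]]
[[[S]]] ⇒ [[[[S]]]]   [S ::= [ S ]]
[[[[S]]]] ⇒ [[[[[]]]]]   [S ::= [ ]]

S ⇒ [S] ⇒ [[S]] ⇒ [[[S]]] ⇒ [[[[S]]]] ⇒ [[[[[]]]]]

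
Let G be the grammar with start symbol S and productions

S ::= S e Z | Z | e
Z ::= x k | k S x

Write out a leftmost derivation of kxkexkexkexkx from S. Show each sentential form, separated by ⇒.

S⇒Z⇒kSx⇒kSeZx⇒kSeZeZx⇒kSeZeZeZx⇒kZeZeZeZx⇒kxkeZeZeZx⇒kxkexkeZeZx⇒kxkexkexkeZx⇒kxkexkexkexkx

S ⇒ Z   [S ::= Z]
Z ⇒ kSx   [Z ::= k S x]
kSx ⇒ kSeZx   [S ::= S e Z]
kSeZx ⇒ kSeZeZx   [S ::= S e Z]
kSeZeZx ⇒ kSeZeZeZx   [S ::= S e Z]
kSeZeZeZx ⇒ kZeZeZeZx   [S ::= Z]
kZeZeZeZx ⇒ kxkeZeZeZx   [Z ::= x k]
kxkeZeZeZx ⇒ kxkexkeZeZx   [Z ::= x k]
kxkexkeZeZx ⇒ kxkexkexkeZx   [Z ::= x k]
kxkexkexkeZx ⇒ kxkexkexkexkx   [Z ::= x k]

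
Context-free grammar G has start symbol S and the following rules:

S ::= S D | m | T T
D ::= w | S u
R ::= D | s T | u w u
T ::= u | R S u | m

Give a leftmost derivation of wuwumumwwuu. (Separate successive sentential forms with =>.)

S => TT   [S ::= T T]
TT => RSuT   [T ::= R S u]
RSuT => DSuT   [R ::= D]
DSuT => wSuT   [D ::= w]
wSuT => wSDuT   [S ::= S D]
wSDuT => wSDDuT   [S ::= S D]
wSDDuT => wTTDDuT   [S ::= T T]
wTTDDuT => wRSuTDDuT   [T ::= R S u]
wRSuTDDuT => wuwuSuTDDuT   [R ::= u w u]
wuwuSuTDDuT => wuwumuTDDuT   [S ::= m]
wuwumuTDDuT => wuwumumDDuT   [T ::= m]
wuwumumDDuT => wuwumumwDuT   [D ::= w]
wuwumumwDuT => wuwumumwwuT   [D ::= w]
wuwumumwwuT => wuwumumwwuu   [T ::= u]

S => TT => RSuT => DSuT => wSuT => wSDuT => wSDDuT => wTTDDuT => wRSuTDDuT => wuwuSuTDDuT => wuwumuTDDuT => wuwumumDDuT => wuwumumwDuT => wuwumumwwuT => wuwumumwwuu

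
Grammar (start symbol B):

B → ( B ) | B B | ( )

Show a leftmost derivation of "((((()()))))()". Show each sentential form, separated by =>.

B => BB   [B → B B]
BB => (B)B   [B → ( B )]
(B)B => ((B))B   [B → ( B )]
((B))B => (((B)))B   [B → ( B )]
(((B)))B => ((((B))))B   [B → ( B )]
((((B))))B => ((((BB))))B   [B → B B]
((((BB))))B => ((((()B))))B   [B → ( )]
((((()B))))B => ((((()()))))B   [B → ( )]
((((()()))))B => ((((()()))))()   [B → ( )]

B=>BB=>(B)B=>((B))B=>(((B)))B=>((((B))))B=>((((BB))))B=>((((()B))))B=>((((()()))))B=>((((()()))))()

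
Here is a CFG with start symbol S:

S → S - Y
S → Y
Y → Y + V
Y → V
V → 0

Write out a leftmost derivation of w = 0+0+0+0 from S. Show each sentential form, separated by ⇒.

S⇒Y⇒Y+V⇒Y+V+V⇒Y+V+V+V⇒V+V+V+V⇒0+V+V+V⇒0+0+V+V⇒0+0+0+V⇒0+0+0+0

S ⇒ Y   [S → Y]
Y ⇒ Y+V   [Y → Y + V]
Y+V ⇒ Y+V+V   [Y → Y + V]
Y+V+V ⇒ Y+V+V+V   [Y → Y + V]
Y+V+V+V ⇒ V+V+V+V   [Y → V]
V+V+V+V ⇒ 0+V+V+V   [V → 0]
0+V+V+V ⇒ 0+0+V+V   [V → 0]
0+0+V+V ⇒ 0+0+0+V   [V → 0]
0+0+0+V ⇒ 0+0+0+0   [V → 0]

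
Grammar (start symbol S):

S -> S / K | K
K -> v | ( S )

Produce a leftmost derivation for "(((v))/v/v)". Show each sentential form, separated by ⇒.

S ⇒ K   [S -> K]
K ⇒ (S)   [K -> ( S )]
(S) ⇒ (S/K)   [S -> S / K]
(S/K) ⇒ (S/K/K)   [S -> S / K]
(S/K/K) ⇒ (K/K/K)   [S -> K]
(K/K/K) ⇒ ((S)/K/K)   [K -> ( S )]
((S)/K/K) ⇒ ((K)/K/K)   [S -> K]
((K)/K/K) ⇒ (((S))/K/K)   [K -> ( S )]
(((S))/K/K) ⇒ (((K))/K/K)   [S -> K]
(((K))/K/K) ⇒ (((v))/K/K)   [K -> v]
(((v))/K/K) ⇒ (((v))/v/K)   [K -> v]
(((v))/v/K) ⇒ (((v))/v/v)   [K -> v]

S ⇒ K ⇒ (S) ⇒ (S/K) ⇒ (S/K/K) ⇒ (K/K/K) ⇒ ((S)/K/K) ⇒ ((K)/K/K) ⇒ (((S))/K/K) ⇒ (((K))/K/K) ⇒ (((v))/K/K) ⇒ (((v))/v/K) ⇒ (((v))/v/v)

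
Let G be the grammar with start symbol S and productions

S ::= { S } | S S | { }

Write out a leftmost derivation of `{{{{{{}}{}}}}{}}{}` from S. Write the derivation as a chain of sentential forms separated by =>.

S => SS => {S}S => {SS}S => {{S}S}S => {{{S}}S}S => {{{{S}}}S}S => {{{{SS}}}S}S => {{{{{S}S}}}S}S => {{{{{{}}S}}}S}S => {{{{{{}}{}}}}S}S => {{{{{{}}{}}}}{}}S => {{{{{{}}{}}}}{}}{}

S => SS   [S ::= S S]
SS => {S}S   [S ::= { S }]
{S}S => {SS}S   [S ::= S S]
{SS}S => {{S}S}S   [S ::= { S }]
{{S}S}S => {{{S}}S}S   [S ::= { S }]
{{{S}}S}S => {{{{S}}}S}S   [S ::= { S }]
{{{{S}}}S}S => {{{{SS}}}S}S   [S ::= S S]
{{{{SS}}}S}S => {{{{{S}S}}}S}S   [S ::= { S }]
{{{{{S}S}}}S}S => {{{{{{}}S}}}S}S   [S ::= { }]
{{{{{{}}S}}}S}S => {{{{{{}}{}}}}S}S   [S ::= { }]
{{{{{{}}{}}}}S}S => {{{{{{}}{}}}}{}}S   [S ::= { }]
{{{{{{}}{}}}}{}}S => {{{{{{}}{}}}}{}}{}   [S ::= { }]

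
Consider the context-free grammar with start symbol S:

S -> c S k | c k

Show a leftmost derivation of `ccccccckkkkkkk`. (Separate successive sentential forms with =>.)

S => cSk   [S -> c S k]
cSk => ccSkk   [S -> c S k]
ccSkk => cccSkkk   [S -> c S k]
cccSkkk => ccccSkkkk   [S -> c S k]
ccccSkkkk => cccccSkkkkk   [S -> c S k]
cccccSkkkkk => ccccccSkkkkkk   [S -> c S k]
ccccccSkkkkkk => ccccccckkkkkkk   [S -> c k]

S => cSk => ccSkk => cccSkkk => ccccSkkkk => cccccSkkkkk => ccccccSkkkkkk => ccccccckkkkkkk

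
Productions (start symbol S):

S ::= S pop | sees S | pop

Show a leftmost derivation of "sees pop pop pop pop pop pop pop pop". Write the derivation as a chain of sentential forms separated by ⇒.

S ⇒ S pop ⇒ S pop pop ⇒ S pop pop pop ⇒ S pop pop pop pop ⇒ S pop pop pop pop pop ⇒ S pop pop pop pop pop pop ⇒ sees S pop pop pop pop pop pop ⇒ sees S pop pop pop pop pop pop pop ⇒ sees pop pop pop pop pop pop pop pop

S ⇒ S pop   [S ::= S pop]
S pop ⇒ S pop pop   [S ::= S pop]
S pop pop ⇒ S pop pop pop   [S ::= S pop]
S pop pop pop ⇒ S pop pop pop pop   [S ::= S pop]
S pop pop pop pop ⇒ S pop pop pop pop pop   [S ::= S pop]
S pop pop pop pop pop ⇒ S pop pop pop pop pop pop   [S ::= S pop]
S pop pop pop pop pop pop ⇒ sees S pop pop pop pop pop pop   [S ::= sees S]
sees S pop pop pop pop pop pop ⇒ sees S pop pop pop pop pop pop pop   [S ::= S pop]
sees S pop pop pop pop pop pop pop ⇒ sees pop pop pop pop pop pop pop pop   [S ::= pop]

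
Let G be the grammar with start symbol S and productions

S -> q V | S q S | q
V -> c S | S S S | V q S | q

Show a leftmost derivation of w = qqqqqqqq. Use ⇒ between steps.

S⇒qV⇒qVqS⇒qSSSqS⇒qqSSqS⇒qqSqSSqS⇒qqqqSSqS⇒qqqqqSqS⇒qqqqqqqS⇒qqqqqqqq

S ⇒ qV   [S -> q V]
qV ⇒ qVqS   [V -> V q S]
qVqS ⇒ qSSSqS   [V -> S S S]
qSSSqS ⇒ qqSSqS   [S -> q]
qqSSqS ⇒ qqSqSSqS   [S -> S q S]
qqSqSSqS ⇒ qqqqSSqS   [S -> q]
qqqqSSqS ⇒ qqqqqSqS   [S -> q]
qqqqqSqS ⇒ qqqqqqqS   [S -> q]
qqqqqqqS ⇒ qqqqqqqq   [S -> q]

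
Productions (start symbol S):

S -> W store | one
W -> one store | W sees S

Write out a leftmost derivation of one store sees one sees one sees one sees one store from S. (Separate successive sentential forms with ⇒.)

S ⇒ W store ⇒ W sees S store ⇒ W sees S sees S store ⇒ W sees S sees S sees S store ⇒ W sees S sees S sees S sees S store ⇒ one store sees S sees S sees S sees S store ⇒ one store sees one sees S sees S sees S store ⇒ one store sees one sees one sees S sees S store ⇒ one store sees one sees one sees one sees S store ⇒ one store sees one sees one sees one sees one store

S ⇒ W store   [S -> W store]
W store ⇒ W sees S store   [W -> W sees S]
W sees S store ⇒ W sees S sees S store   [W -> W sees S]
W sees S sees S store ⇒ W sees S sees S sees S store   [W -> W sees S]
W sees S sees S sees S store ⇒ W sees S sees S sees S sees S store   [W -> W sees S]
W sees S sees S sees S sees S store ⇒ one store sees S sees S sees S sees S store   [W -> one store]
one store sees S sees S sees S sees S store ⇒ one store sees one sees S sees S sees S store   [S -> one]
one store sees one sees S sees S sees S store ⇒ one store sees one sees one sees S sees S store   [S -> one]
one store sees one sees one sees S sees S store ⇒ one store sees one sees one sees one sees S store   [S -> one]
one store sees one sees one sees one sees S store ⇒ one store sees one sees one sees one sees one store   [S -> one]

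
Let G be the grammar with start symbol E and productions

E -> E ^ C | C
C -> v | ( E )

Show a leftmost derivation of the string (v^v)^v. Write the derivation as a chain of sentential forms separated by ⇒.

E ⇒ E^C   [E -> E ^ C]
E^C ⇒ C^C   [E -> C]
C^C ⇒ (E)^C   [C -> ( E )]
(E)^C ⇒ (E^C)^C   [E -> E ^ C]
(E^C)^C ⇒ (C^C)^C   [E -> C]
(C^C)^C ⇒ (v^C)^C   [C -> v]
(v^C)^C ⇒ (v^v)^C   [C -> v]
(v^v)^C ⇒ (v^v)^v   [C -> v]

E ⇒ E^C ⇒ C^C ⇒ (E)^C ⇒ (E^C)^C ⇒ (C^C)^C ⇒ (v^C)^C ⇒ (v^v)^C ⇒ (v^v)^v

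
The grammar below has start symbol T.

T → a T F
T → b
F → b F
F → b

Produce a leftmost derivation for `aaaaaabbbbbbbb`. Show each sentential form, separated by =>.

T=>aTF=>aaTFF=>aaaTFFF=>aaaaTFFFF=>aaaaaTFFFFF=>aaaaaaTFFFFFF=>aaaaaabFFFFFF=>aaaaaabbFFFFFF=>aaaaaabbbFFFFF=>aaaaaabbbbFFFF=>aaaaaabbbbbFFF=>aaaaaabbbbbbFF=>aaaaaabbbbbbbF=>aaaaaabbbbbbbb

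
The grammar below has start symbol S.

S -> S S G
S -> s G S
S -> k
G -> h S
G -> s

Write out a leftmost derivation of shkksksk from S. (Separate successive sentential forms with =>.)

S => sGS   [S -> s G S]
sGS => shSS   [G -> h S]
shSS => shSSGS   [S -> S S G]
shSSGS => shSSGSGS   [S -> S S G]
shSSGSGS => shkSGSGS   [S -> k]
shkSGSGS => shkkGSGS   [S -> k]
shkkGSGS => shkksSGS   [G -> s]
shkksSGS => shkkskGS   [S -> k]
shkkskGS => shkksksS   [G -> s]
shkksksS => shkksksk   [S -> k]

S => sGS => shSS => shSSGS => shSSGSGS => shkSGSGS => shkkGSGS => shkksSGS => shkkskGS => shkksksS => shkksksk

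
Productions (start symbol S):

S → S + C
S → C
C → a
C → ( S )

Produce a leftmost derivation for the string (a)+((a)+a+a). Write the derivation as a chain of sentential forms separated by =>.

S => S+C   [S → S + C]
S+C => C+C   [S → C]
C+C => (S)+C   [C → ( S )]
(S)+C => (C)+C   [S → C]
(C)+C => (a)+C   [C → a]
(a)+C => (a)+(S)   [C → ( S )]
(a)+(S) => (a)+(S+C)   [S → S + C]
(a)+(S+C) => (a)+(S+C+C)   [S → S + C]
(a)+(S+C+C) => (a)+(C+C+C)   [S → C]
(a)+(C+C+C) => (a)+((S)+C+C)   [C → ( S )]
(a)+((S)+C+C) => (a)+((C)+C+C)   [S → C]
(a)+((C)+C+C) => (a)+((a)+C+C)   [C → a]
(a)+((a)+C+C) => (a)+((a)+a+C)   [C → a]
(a)+((a)+a+C) => (a)+((a)+a+a)   [C → a]

S=>S+C=>C+C=>(S)+C=>(C)+C=>(a)+C=>(a)+(S)=>(a)+(S+C)=>(a)+(S+C+C)=>(a)+(C+C+C)=>(a)+((S)+C+C)=>(a)+((C)+C+C)=>(a)+((a)+C+C)=>(a)+((a)+a+C)=>(a)+((a)+a+a)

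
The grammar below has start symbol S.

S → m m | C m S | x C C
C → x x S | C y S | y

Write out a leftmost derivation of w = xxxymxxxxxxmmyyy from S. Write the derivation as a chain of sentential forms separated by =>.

S => xCC => xxxSC => xxxCmSC => xxxymSC => xxxymxCCC => xxxymxxxSCC => xxxymxxxxCCCC => xxxymxxxxxxSCCC => xxxymxxxxxxmmCCC => xxxymxxxxxxmmyCC => xxxymxxxxxxmmyyC => xxxymxxxxxxmmyyy

S => xCC   [S → x C C]
xCC => xxxSC   [C → x x S]
xxxSC => xxxCmSC   [S → C m S]
xxxCmSC => xxxymSC   [C → y]
xxxymSC => xxxymxCCC   [S → x C C]
xxxymxCCC => xxxymxxxSCC   [C → x x S]
xxxymxxxSCC => xxxymxxxxCCCC   [S → x C C]
xxxymxxxxCCCC => xxxymxxxxxxSCCC   [C → x x S]
xxxymxxxxxxSCCC => xxxymxxxxxxmmCCC   [S → m m]
xxxymxxxxxxmmCCC => xxxymxxxxxxmmyCC   [C → y]
xxxymxxxxxxmmyCC => xxxymxxxxxxmmyyC   [C → y]
xxxymxxxxxxmmyyC => xxxymxxxxxxmmyyy   [C → y]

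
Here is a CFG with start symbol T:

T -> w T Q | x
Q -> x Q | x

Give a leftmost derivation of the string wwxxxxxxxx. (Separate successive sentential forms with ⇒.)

T ⇒ wTQ   [T -> w T Q]
wTQ ⇒ wwTQQ   [T -> w T Q]
wwTQQ ⇒ wwxQQ   [T -> x]
wwxQQ ⇒ wwxxQQ   [Q -> x Q]
wwxxQQ ⇒ wwxxxQQ   [Q -> x Q]
wwxxxQQ ⇒ wwxxxxQ   [Q -> x]
wwxxxxQ ⇒ wwxxxxxQ   [Q -> x Q]
wwxxxxxQ ⇒ wwxxxxxxQ   [Q -> x Q]
wwxxxxxxQ ⇒ wwxxxxxxxQ   [Q -> x Q]
wwxxxxxxxQ ⇒ wwxxxxxxxx   [Q -> x]

T ⇒ wTQ ⇒ wwTQQ ⇒ wwxQQ ⇒ wwxxQQ ⇒ wwxxxQQ ⇒ wwxxxxQ ⇒ wwxxxxxQ ⇒ wwxxxxxxQ ⇒ wwxxxxxxxQ ⇒ wwxxxxxxxx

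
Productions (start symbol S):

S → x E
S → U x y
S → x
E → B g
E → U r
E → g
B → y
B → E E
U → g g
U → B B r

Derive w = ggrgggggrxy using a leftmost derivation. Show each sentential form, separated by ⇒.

S ⇒ Uxy   [S → U x y]
Uxy ⇒ BBrxy   [U → B B r]
BBrxy ⇒ EEBrxy   [B → E E]
EEBrxy ⇒ UrEBrxy   [E → U r]
UrEBrxy ⇒ ggrEBrxy   [U → g g]
ggrEBrxy ⇒ ggrBgBrxy   [E → B g]
ggrBgBrxy ⇒ ggrEEgBrxy   [B → E E]
ggrEEgBrxy ⇒ ggrgEgBrxy   [E → g]
ggrgEgBrxy ⇒ ggrgggBrxy   [E → g]
ggrgggBrxy ⇒ ggrgggEErxy   [B → E E]
ggrgggEErxy ⇒ ggrggggErxy   [E → g]
ggrggggErxy ⇒ ggrgggggrxy   [E → g]

S ⇒ Uxy ⇒ BBrxy ⇒ EEBrxy ⇒ UrEBrxy ⇒ ggrEBrxy ⇒ ggrBgBrxy ⇒ ggrEEgBrxy ⇒ ggrgEgBrxy ⇒ ggrgggBrxy ⇒ ggrgggEErxy ⇒ ggrggggErxy ⇒ ggrgggggrxy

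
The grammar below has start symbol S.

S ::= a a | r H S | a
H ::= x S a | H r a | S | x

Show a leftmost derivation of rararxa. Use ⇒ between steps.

S ⇒ rHS ⇒ rSS ⇒ raS ⇒ rarHS ⇒ rarSS ⇒ raraS ⇒ rararHS ⇒ rararxS ⇒ rararxa

S ⇒ rHS   [S ::= r H S]
rHS ⇒ rSS   [H ::= S]
rSS ⇒ raS   [S ::= a]
raS ⇒ rarHS   [S ::= r H S]
rarHS ⇒ rarSS   [H ::= S]
rarSS ⇒ raraS   [S ::= a]
raraS ⇒ rararHS   [S ::= r H S]
rararHS ⇒ rararxS   [H ::= x]
rararxS ⇒ rararxa   [S ::= a]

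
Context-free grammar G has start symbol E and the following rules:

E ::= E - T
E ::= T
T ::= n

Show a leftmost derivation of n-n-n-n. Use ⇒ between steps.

E⇒E-T⇒E-T-T⇒E-T-T-T⇒T-T-T-T⇒n-T-T-T⇒n-n-T-T⇒n-n-n-T⇒n-n-n-n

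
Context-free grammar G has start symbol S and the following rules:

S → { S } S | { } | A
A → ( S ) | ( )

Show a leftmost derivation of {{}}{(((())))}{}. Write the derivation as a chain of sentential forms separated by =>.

S=>{S}S=>{{}}S=>{{}}{S}S=>{{}}{A}S=>{{}}{(S)}S=>{{}}{(A)}S=>{{}}{((S))}S=>{{}}{((A))}S=>{{}}{(((S)))}S=>{{}}{(((A)))}S=>{{}}{(((())))}S=>{{}}{(((())))}{}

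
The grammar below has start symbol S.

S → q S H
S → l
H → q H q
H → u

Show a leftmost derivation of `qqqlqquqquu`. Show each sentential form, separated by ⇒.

S ⇒ qSH ⇒ qqSHH ⇒ qqqSHHH ⇒ qqqlHHH ⇒ qqqlqHqHH ⇒ qqqlqqHqqHH ⇒ qqqlqquqqHH ⇒ qqqlqquqquH ⇒ qqqlqquqquu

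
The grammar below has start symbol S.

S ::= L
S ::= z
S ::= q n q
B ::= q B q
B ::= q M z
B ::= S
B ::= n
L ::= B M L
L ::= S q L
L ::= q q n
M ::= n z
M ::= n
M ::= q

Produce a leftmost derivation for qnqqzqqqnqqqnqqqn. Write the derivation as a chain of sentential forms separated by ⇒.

S ⇒ L   [S ::= L]
L ⇒ SqL   [L ::= S q L]
SqL ⇒ qnqqL   [S ::= q n q]
qnqqL ⇒ qnqqBML   [L ::= B M L]
qnqqBML ⇒ qnqqSML   [B ::= S]
qnqqSML ⇒ qnqqzML   [S ::= z]
qnqqzML ⇒ qnqqzqL   [M ::= q]
qnqqzqL ⇒ qnqqzqSqL   [L ::= S q L]
qnqqzqSqL ⇒ qnqqzqLqL   [S ::= L]
qnqqzqLqL ⇒ qnqqzqSqLqL   [L ::= S q L]
qnqqzqSqLqL ⇒ qnqqzqLqLqL   [S ::= L]
qnqqzqLqLqL ⇒ qnqqzqqqnqLqL   [L ::= q q n]
qnqqzqqqnqLqL ⇒ qnqqzqqqnqqqnqL   [L ::= q q n]
qnqqzqqqnqqqnqL ⇒ qnqqzqqqnqqqnqqqn   [L ::= q q n]

S⇒L⇒SqL⇒qnqqL⇒qnqqBML⇒qnqqSML⇒qnqqzML⇒qnqqzqL⇒qnqqzqSqL⇒qnqqzqLqL⇒qnqqzqSqLqL⇒qnqqzqLqLqL⇒qnqqzqqqnqLqL⇒qnqqzqqqnqqqnqL⇒qnqqzqqqnqqqnqqqn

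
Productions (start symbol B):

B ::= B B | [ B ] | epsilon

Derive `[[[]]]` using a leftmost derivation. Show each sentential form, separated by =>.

B => BB   [B ::= B B]
BB => [B]B   [B ::= [ B ]]
[B]B => [BB]B   [B ::= B B]
[BB]B => [[B]B]B   [B ::= [ B ]]
[[B]B]B => [[BB]B]B   [B ::= B B]
[[BB]B]B => [[[B]B]B]B   [B ::= [ B ]]
[[[B]B]B]B => [[[]B]B]B   [B ::= epsilon]
[[[]B]B]B => [[[]]B]B   [B ::= epsilon]
[[[]]B]B => [[[]]]B   [B ::= epsilon]
[[[]]]B => [[[]]]   [B ::= epsilon]

B => BB => [B]B => [BB]B => [[B]B]B => [[BB]B]B => [[[B]B]B]B => [[[]B]B]B => [[[]]B]B => [[[]]]B => [[[]]]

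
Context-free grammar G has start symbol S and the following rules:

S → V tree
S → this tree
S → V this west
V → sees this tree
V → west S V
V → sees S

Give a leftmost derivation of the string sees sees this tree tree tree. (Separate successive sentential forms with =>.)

S => V tree => sees S tree => sees V tree tree => sees sees this tree tree tree

S => V tree   [S → V tree]
V tree => sees S tree   [V → sees S]
sees S tree => sees V tree tree   [S → V tree]
sees V tree tree => sees sees this tree tree tree   [V → sees this tree]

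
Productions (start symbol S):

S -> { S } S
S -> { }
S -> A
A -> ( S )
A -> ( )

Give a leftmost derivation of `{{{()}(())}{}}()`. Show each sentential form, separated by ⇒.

S ⇒ {S}S ⇒ {{S}S}S ⇒ {{{S}S}S}S ⇒ {{{A}S}S}S ⇒ {{{()}S}S}S ⇒ {{{()}A}S}S ⇒ {{{()}(S)}S}S ⇒ {{{()}(A)}S}S ⇒ {{{()}(())}S}S ⇒ {{{()}(())}{}}S ⇒ {{{()}(())}{}}A ⇒ {{{()}(())}{}}()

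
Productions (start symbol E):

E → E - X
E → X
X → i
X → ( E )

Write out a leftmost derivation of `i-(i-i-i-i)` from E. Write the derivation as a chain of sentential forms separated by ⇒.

E ⇒ E-X   [E → E - X]
E-X ⇒ X-X   [E → X]
X-X ⇒ i-X   [X → i]
i-X ⇒ i-(E)   [X → ( E )]
i-(E) ⇒ i-(E-X)   [E → E - X]
i-(E-X) ⇒ i-(E-X-X)   [E → E - X]
i-(E-X-X) ⇒ i-(E-X-X-X)   [E → E - X]
i-(E-X-X-X) ⇒ i-(X-X-X-X)   [E → X]
i-(X-X-X-X) ⇒ i-(i-X-X-X)   [X → i]
i-(i-X-X-X) ⇒ i-(i-i-X-X)   [X → i]
i-(i-i-X-X) ⇒ i-(i-i-i-X)   [X → i]
i-(i-i-i-X) ⇒ i-(i-i-i-i)   [X → i]

E ⇒ E-X ⇒ X-X ⇒ i-X ⇒ i-(E) ⇒ i-(E-X) ⇒ i-(E-X-X) ⇒ i-(E-X-X-X) ⇒ i-(X-X-X-X) ⇒ i-(i-X-X-X) ⇒ i-(i-i-X-X) ⇒ i-(i-i-i-X) ⇒ i-(i-i-i-i)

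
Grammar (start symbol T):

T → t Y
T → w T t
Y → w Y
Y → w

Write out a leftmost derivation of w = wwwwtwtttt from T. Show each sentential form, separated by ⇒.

T ⇒ wTt ⇒ wwTtt ⇒ wwwTttt ⇒ wwwwTtttt ⇒ wwwwtYtttt ⇒ wwwwtwtttt

T ⇒ wTt   [T → w T t]
wTt ⇒ wwTtt   [T → w T t]
wwTtt ⇒ wwwTttt   [T → w T t]
wwwTttt ⇒ wwwwTtttt   [T → w T t]
wwwwTtttt ⇒ wwwwtYtttt   [T → t Y]
wwwwtYtttt ⇒ wwwwtwtttt   [Y → w]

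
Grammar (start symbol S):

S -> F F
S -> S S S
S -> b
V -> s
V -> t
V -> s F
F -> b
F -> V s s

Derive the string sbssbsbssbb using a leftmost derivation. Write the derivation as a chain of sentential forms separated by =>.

S => SSS   [S -> S S S]
SSS => FFSS   [S -> F F]
FFSS => VssFSS   [F -> V s s]
VssFSS => sFssFSS   [V -> s F]
sFssFSS => sbssFSS   [F -> b]
sbssFSS => sbssbSS   [F -> b]
sbssbSS => sbssbFFS   [S -> F F]
sbssbFFS => sbssbVssFS   [F -> V s s]
sbssbVssFS => sbssbsFssFS   [V -> s F]
sbssbsFssFS => sbssbsbssFS   [F -> b]
sbssbsbssFS => sbssbsbssbS   [F -> b]
sbssbsbssbS => sbssbsbssbb   [S -> b]

S=>SSS=>FFSS=>VssFSS=>sFssFSS=>sbssFSS=>sbssbSS=>sbssbFFS=>sbssbVssFS=>sbssbsFssFS=>sbssbsbssFS=>sbssbsbssbS=>sbssbsbssbb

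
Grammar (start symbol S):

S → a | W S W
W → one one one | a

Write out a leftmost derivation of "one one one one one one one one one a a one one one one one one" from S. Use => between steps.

S => W S W   [S → W S W]
W S W => one one one S W   [W → one one one]
one one one S W => one one one W S W W   [S → W S W]
one one one W S W W => one one one one one one S W W   [W → one one one]
one one one one one one S W W => one one one one one one W S W W W   [S → W S W]
one one one one one one W S W W W => one one one one one one one one one S W W W   [W → one one one]
one one one one one one one one one S W W W => one one one one one one one one one a W W W   [S → a]
one one one one one one one one one a W W W => one one one one one one one one one a a W W   [W → a]
one one one one one one one one one a a W W => one one one one one one one one one a a one one one W   [W → one one one]
one one one one one one one one one a a one one one W => one one one one one one one one one a a one one one one one one   [W → one one one]

S => W S W => one one one S W => one one one W S W W => one one one one one one S W W => one one one one one one W S W W W => one one one one one one one one one S W W W => one one one one one one one one one a W W W => one one one one one one one one one a a W W => one one one one one one one one one a a one one one W => one one one one one one one one one a a one one one one one one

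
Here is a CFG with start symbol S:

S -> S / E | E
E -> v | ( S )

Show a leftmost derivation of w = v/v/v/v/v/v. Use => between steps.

S=>S/E=>S/E/E=>S/E/E/E=>S/E/E/E/E=>S/E/E/E/E/E=>E/E/E/E/E/E=>v/E/E/E/E/E=>v/v/E/E/E/E=>v/v/v/E/E/E=>v/v/v/v/E/E=>v/v/v/v/v/E=>v/v/v/v/v/v

S => S/E   [S -> S / E]
S/E => S/E/E   [S -> S / E]
S/E/E => S/E/E/E   [S -> S / E]
S/E/E/E => S/E/E/E/E   [S -> S / E]
S/E/E/E/E => S/E/E/E/E/E   [S -> S / E]
S/E/E/E/E/E => E/E/E/E/E/E   [S -> E]
E/E/E/E/E/E => v/E/E/E/E/E   [E -> v]
v/E/E/E/E/E => v/v/E/E/E/E   [E -> v]
v/v/E/E/E/E => v/v/v/E/E/E   [E -> v]
v/v/v/E/E/E => v/v/v/v/E/E   [E -> v]
v/v/v/v/E/E => v/v/v/v/v/E   [E -> v]
v/v/v/v/v/E => v/v/v/v/v/v   [E -> v]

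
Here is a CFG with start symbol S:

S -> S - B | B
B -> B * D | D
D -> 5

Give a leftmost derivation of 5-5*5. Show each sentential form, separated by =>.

S => S-B => B-B => D-B => 5-B => 5-B*D => 5-D*D => 5-5*D => 5-5*5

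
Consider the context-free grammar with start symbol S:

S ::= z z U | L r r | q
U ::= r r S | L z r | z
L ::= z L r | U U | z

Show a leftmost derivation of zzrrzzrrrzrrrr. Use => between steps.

S => Lrr => zLrrr => zzLrrrr => zzUUrrrr => zzrrSUrrrr => zzrrLrrUrrrr => zzrrzLrrrUrrrr => zzrrzzrrrUrrrr => zzrrzzrrrzrrrr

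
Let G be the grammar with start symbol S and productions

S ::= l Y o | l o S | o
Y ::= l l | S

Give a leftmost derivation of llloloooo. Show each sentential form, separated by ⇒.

S ⇒ lYo   [S ::= l Y o]
lYo ⇒ lSo   [Y ::= S]
lSo ⇒ llYoo   [S ::= l Y o]
llYoo ⇒ llSoo   [Y ::= S]
llSoo ⇒ llloSoo   [S ::= l o S]
llloSoo ⇒ llloloSoo   [S ::= l o S]
llloloSoo ⇒ llloloooo   [S ::= o]

S ⇒ lYo ⇒ lSo ⇒ llYoo ⇒ llSoo ⇒ llloSoo ⇒ llloloSoo ⇒ llloloooo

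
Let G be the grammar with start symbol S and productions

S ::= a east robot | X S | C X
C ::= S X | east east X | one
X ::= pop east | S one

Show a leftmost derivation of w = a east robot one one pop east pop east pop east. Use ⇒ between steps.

S ⇒ C X ⇒ S X X ⇒ X S X X ⇒ S one S X X ⇒ a east robot one S X X ⇒ a east robot one C X X X ⇒ a east robot one one X X X ⇒ a east robot one one pop east X X ⇒ a east robot one one pop east pop east X ⇒ a east robot one one pop east pop east pop east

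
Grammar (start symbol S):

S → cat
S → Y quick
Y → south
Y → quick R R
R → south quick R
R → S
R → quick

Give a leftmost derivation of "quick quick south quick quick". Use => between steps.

S => Y quick   [S → Y quick]
Y quick => quick R R quick   [Y → quick R R]
quick R R quick => quick quick R quick   [R → quick]
quick quick R quick => quick quick S quick   [R → S]
quick quick S quick => quick quick Y quick quick   [S → Y quick]
quick quick Y quick quick => quick quick south quick quick   [Y → south]

S => Y quick => quick R R quick => quick quick R quick => quick quick S quick => quick quick Y quick quick => quick quick south quick quick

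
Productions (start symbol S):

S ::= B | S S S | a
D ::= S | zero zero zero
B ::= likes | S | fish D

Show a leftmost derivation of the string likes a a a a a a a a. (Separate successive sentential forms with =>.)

S => S S S => B S S => likes S S => likes S S S S => likes S S S S S S => likes a S S S S S => likes a a S S S S => likes a a S S S S S S => likes a a a S S S S S => likes a a a a S S S S => likes a a a a a S S S => likes a a a a a a S S => likes a a a a a a a S => likes a a a a a a a a

S => S S S   [S ::= S S S]
S S S => B S S   [S ::= B]
B S S => likes S S   [B ::= likes]
likes S S => likes S S S S   [S ::= S S S]
likes S S S S => likes S S S S S S   [S ::= S S S]
likes S S S S S S => likes a S S S S S   [S ::= a]
likes a S S S S S => likes a a S S S S   [S ::= a]
likes a a S S S S => likes a a S S S S S S   [S ::= S S S]
likes a a S S S S S S => likes a a a S S S S S   [S ::= a]
likes a a a S S S S S => likes a a a a S S S S   [S ::= a]
likes a a a a S S S S => likes a a a a a S S S   [S ::= a]
likes a a a a a S S S => likes a a a a a a S S   [S ::= a]
likes a a a a a a S S => likes a a a a a a a S   [S ::= a]
likes a a a a a a a S => likes a a a a a a a a   [S ::= a]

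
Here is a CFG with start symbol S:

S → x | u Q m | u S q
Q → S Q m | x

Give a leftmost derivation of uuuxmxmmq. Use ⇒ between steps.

S ⇒ uSq   [S → u S q]
uSq ⇒ uuQmq   [S → u Q m]
uuQmq ⇒ uuSQmmq   [Q → S Q m]
uuSQmmq ⇒ uuuQmQmmq   [S → u Q m]
uuuQmQmmq ⇒ uuuxmQmmq   [Q → x]
uuuxmQmmq ⇒ uuuxmxmmq   [Q → x]

S⇒uSq⇒uuQmq⇒uuSQmmq⇒uuuQmQmmq⇒uuuxmQmmq⇒uuuxmxmmq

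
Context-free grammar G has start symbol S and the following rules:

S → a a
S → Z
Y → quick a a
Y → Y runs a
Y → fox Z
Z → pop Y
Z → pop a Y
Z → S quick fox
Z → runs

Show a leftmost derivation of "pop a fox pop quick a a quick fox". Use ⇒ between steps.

S ⇒ Z ⇒ pop a Y ⇒ pop a fox Z ⇒ pop a fox S quick fox ⇒ pop a fox Z quick fox ⇒ pop a fox pop Y quick fox ⇒ pop a fox pop quick a a quick fox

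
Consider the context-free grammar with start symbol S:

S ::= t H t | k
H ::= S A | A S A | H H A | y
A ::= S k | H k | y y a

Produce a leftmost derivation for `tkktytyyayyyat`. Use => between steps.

S => tHt => tHHAt => tASAHAt => tSkSAHAt => tkkSAHAt => tkktHtAHAt => tkktytAHAt => tkktytyyaHAt => tkktytyyayAt => tkktytyyayyyat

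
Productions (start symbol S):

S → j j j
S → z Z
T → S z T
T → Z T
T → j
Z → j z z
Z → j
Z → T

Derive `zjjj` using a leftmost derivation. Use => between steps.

S => zZ   [S → z Z]
zZ => zT   [Z → T]
zT => zZT   [T → Z T]
zZT => zTT   [Z → T]
zTT => zjT   [T → j]
zjT => zjZT   [T → Z T]
zjZT => zjTT   [Z → T]
zjTT => zjjT   [T → j]
zjjT => zjjj   [T → j]

S => zZ => zT => zZT => zTT => zjT => zjZT => zjTT => zjjT => zjjj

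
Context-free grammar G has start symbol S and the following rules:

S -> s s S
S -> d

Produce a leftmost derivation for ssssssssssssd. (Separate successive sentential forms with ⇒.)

S ⇒ ssS   [S -> s s S]
ssS ⇒ ssssS   [S -> s s S]
ssssS ⇒ ssssssS   [S -> s s S]
ssssssS ⇒ ssssssssS   [S -> s s S]
ssssssssS ⇒ ssssssssssS   [S -> s s S]
ssssssssssS ⇒ ssssssssssssS   [S -> s s S]
ssssssssssssS ⇒ ssssssssssssd   [S -> d]

S ⇒ ssS ⇒ ssssS ⇒ ssssssS ⇒ ssssssssS ⇒ ssssssssssS ⇒ ssssssssssssS ⇒ ssssssssssssd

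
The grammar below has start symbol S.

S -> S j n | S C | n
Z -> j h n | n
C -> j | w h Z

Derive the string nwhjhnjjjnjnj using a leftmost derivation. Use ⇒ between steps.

S ⇒ SC   [S -> S C]
SC ⇒ SjnC   [S -> S j n]
SjnC ⇒ SjnjnC   [S -> S j n]
SjnjnC ⇒ SCjnjnC   [S -> S C]
SCjnjnC ⇒ SCCjnjnC   [S -> S C]
SCCjnjnC ⇒ SCCCjnjnC   [S -> S C]
SCCCjnjnC ⇒ nCCCjnjnC   [S -> n]
nCCCjnjnC ⇒ nwhZCCjnjnC   [C -> w h Z]
nwhZCCjnjnC ⇒ nwhjhnCCjnjnC   [Z -> j h n]
nwhjhnCCjnjnC ⇒ nwhjhnjCjnjnC   [C -> j]
nwhjhnjCjnjnC ⇒ nwhjhnjjjnjnC   [C -> j]
nwhjhnjjjnjnC ⇒ nwhjhnjjjnjnj   [C -> j]

S ⇒ SC ⇒ SjnC ⇒ SjnjnC ⇒ SCjnjnC ⇒ SCCjnjnC ⇒ SCCCjnjnC ⇒ nCCCjnjnC ⇒ nwhZCCjnjnC ⇒ nwhjhnCCjnjnC ⇒ nwhjhnjCjnjnC ⇒ nwhjhnjjjnjnC ⇒ nwhjhnjjjnjnj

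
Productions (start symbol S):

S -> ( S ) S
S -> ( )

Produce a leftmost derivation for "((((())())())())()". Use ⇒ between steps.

S ⇒ (S)S ⇒ ((S)S)S ⇒ (((S)S)S)S ⇒ ((((S)S)S)S)S ⇒ ((((())S)S)S)S ⇒ ((((())())S)S)S ⇒ ((((())())())S)S ⇒ ((((())())())())S ⇒ ((((())())())())()

S ⇒ (S)S   [S -> ( S ) S]
(S)S ⇒ ((S)S)S   [S -> ( S ) S]
((S)S)S ⇒ (((S)S)S)S   [S -> ( S ) S]
(((S)S)S)S ⇒ ((((S)S)S)S)S   [S -> ( S ) S]
((((S)S)S)S)S ⇒ ((((())S)S)S)S   [S -> ( )]
((((())S)S)S)S ⇒ ((((())())S)S)S   [S -> ( )]
((((())())S)S)S ⇒ ((((())())())S)S   [S -> ( )]
((((())())())S)S ⇒ ((((())())())())S   [S -> ( )]
((((())())())())S ⇒ ((((())())())())()   [S -> ( )]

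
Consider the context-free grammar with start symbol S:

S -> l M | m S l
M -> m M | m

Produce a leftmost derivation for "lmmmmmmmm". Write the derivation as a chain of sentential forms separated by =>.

S => lM => lmM => lmmM => lmmmM => lmmmmM => lmmmmmM => lmmmmmmM => lmmmmmmmM => lmmmmmmmm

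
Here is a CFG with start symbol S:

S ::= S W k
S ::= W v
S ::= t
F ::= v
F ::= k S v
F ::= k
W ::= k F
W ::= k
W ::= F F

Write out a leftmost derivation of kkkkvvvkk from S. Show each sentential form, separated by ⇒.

S⇒SWk⇒WvWk⇒kFvWk⇒kkSvvWk⇒kkWvvvWk⇒kkkFvvvWk⇒kkkkvvvWk⇒kkkkvvvkk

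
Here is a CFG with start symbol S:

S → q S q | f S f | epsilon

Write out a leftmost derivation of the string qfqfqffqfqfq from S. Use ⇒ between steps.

S ⇒ qSq ⇒ qfSfq ⇒ qfqSqfq ⇒ qfqfSfqfq ⇒ qfqfqSqfqfq ⇒ qfqfqfSfqfqfq ⇒ qfqfqffqfqfq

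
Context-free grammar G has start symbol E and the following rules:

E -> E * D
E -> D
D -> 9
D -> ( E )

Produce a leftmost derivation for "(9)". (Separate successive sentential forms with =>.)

E => D => (E) => (D) => (9)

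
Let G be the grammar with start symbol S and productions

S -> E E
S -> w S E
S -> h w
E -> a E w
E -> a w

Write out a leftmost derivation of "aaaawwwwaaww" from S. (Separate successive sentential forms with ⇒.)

S ⇒ EE ⇒ aEwE ⇒ aaEwwE ⇒ aaaEwwwE ⇒ aaaawwwwE ⇒ aaaawwwwaEw ⇒ aaaawwwwaaww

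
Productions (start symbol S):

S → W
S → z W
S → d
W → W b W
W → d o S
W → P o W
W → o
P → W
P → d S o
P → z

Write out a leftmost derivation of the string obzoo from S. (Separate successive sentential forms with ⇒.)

S⇒W⇒WbW⇒obW⇒obPoW⇒obzoW⇒obzoo

S ⇒ W   [S → W]
W ⇒ WbW   [W → W b W]
WbW ⇒ obW   [W → o]
obW ⇒ obPoW   [W → P o W]
obPoW ⇒ obzoW   [P → z]
obzoW ⇒ obzoo   [W → o]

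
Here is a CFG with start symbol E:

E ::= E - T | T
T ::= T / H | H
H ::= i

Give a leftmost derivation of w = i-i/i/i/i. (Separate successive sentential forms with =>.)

E => E-T   [E ::= E - T]
E-T => T-T   [E ::= T]
T-T => H-T   [T ::= H]
H-T => i-T   [H ::= i]
i-T => i-T/H   [T ::= T / H]
i-T/H => i-T/H/H   [T ::= T / H]
i-T/H/H => i-T/H/H/H   [T ::= T / H]
i-T/H/H/H => i-H/H/H/H   [T ::= H]
i-H/H/H/H => i-i/H/H/H   [H ::= i]
i-i/H/H/H => i-i/i/H/H   [H ::= i]
i-i/i/H/H => i-i/i/i/H   [H ::= i]
i-i/i/i/H => i-i/i/i/i   [H ::= i]

E => E-T => T-T => H-T => i-T => i-T/H => i-T/H/H => i-T/H/H/H => i-H/H/H/H => i-i/H/H/H => i-i/i/H/H => i-i/i/i/H => i-i/i/i/i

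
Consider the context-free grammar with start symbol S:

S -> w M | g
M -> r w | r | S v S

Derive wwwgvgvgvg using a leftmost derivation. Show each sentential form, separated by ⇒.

S ⇒ wM ⇒ wSvS ⇒ wwMvS ⇒ wwSvSvS ⇒ wwwMvSvS ⇒ wwwSvSvSvS ⇒ wwwgvSvSvS ⇒ wwwgvgvSvS ⇒ wwwgvgvgvS ⇒ wwwgvgvgvg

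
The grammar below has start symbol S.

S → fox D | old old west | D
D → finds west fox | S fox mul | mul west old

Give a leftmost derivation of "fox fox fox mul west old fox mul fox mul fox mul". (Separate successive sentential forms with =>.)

S => fox D   [S → fox D]
fox D => fox S fox mul   [D → S fox mul]
fox S fox mul => fox D fox mul   [S → D]
fox D fox mul => fox S fox mul fox mul   [D → S fox mul]
fox S fox mul fox mul => fox fox D fox mul fox mul   [S → fox D]
fox fox D fox mul fox mul => fox fox S fox mul fox mul fox mul   [D → S fox mul]
fox fox S fox mul fox mul fox mul => fox fox fox D fox mul fox mul fox mul   [S → fox D]
fox fox fox D fox mul fox mul fox mul => fox fox fox mul west old fox mul fox mul fox mul   [D → mul west old]

S => fox D => fox S fox mul => fox D fox mul => fox S fox mul fox mul => fox fox D fox mul fox mul => fox fox S fox mul fox mul fox mul => fox fox fox D fox mul fox mul fox mul => fox fox fox mul west old fox mul fox mul fox mul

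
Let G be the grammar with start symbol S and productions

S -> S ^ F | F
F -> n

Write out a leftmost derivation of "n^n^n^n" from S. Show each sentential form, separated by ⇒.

S⇒S^F⇒S^F^F⇒S^F^F^F⇒F^F^F^F⇒n^F^F^F⇒n^n^F^F⇒n^n^n^F⇒n^n^n^n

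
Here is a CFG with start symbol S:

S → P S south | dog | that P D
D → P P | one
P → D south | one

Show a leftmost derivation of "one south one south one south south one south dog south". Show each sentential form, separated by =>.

S => P S south => D south S south => P P south S south => D south P south S south => P P south P south S south => D south P south P south S south => P P south P south P south S south => D south P south P south P south S south => one south P south P south P south S south => one south one south P south P south S south => one south one south D south south P south S south => one south one south one south south P south S south => one south one south one south south one south S south => one south one south one south south one south dog south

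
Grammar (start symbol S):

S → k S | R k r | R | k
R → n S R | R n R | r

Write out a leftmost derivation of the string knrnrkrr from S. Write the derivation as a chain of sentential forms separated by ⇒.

S⇒kS⇒kR⇒knSR⇒knRkrR⇒knRnRkrR⇒knrnRkrR⇒knrnrkrR⇒knrnrkrr

S ⇒ kS   [S → k S]
kS ⇒ kR   [S → R]
kR ⇒ knSR   [R → n S R]
knSR ⇒ knRkrR   [S → R k r]
knRkrR ⇒ knRnRkrR   [R → R n R]
knRnRkrR ⇒ knrnRkrR   [R → r]
knrnRkrR ⇒ knrnrkrR   [R → r]
knrnrkrR ⇒ knrnrkrr   [R → r]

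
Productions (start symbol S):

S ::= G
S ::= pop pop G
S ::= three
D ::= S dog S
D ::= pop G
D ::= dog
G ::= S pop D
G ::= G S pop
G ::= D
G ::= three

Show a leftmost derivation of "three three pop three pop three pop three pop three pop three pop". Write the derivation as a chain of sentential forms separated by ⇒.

S ⇒ G ⇒ G S pop ⇒ G S pop S pop ⇒ G S pop S pop S pop ⇒ G S pop S pop S pop S pop ⇒ G S pop S pop S pop S pop S pop ⇒ G S pop S pop S pop S pop S pop S pop ⇒ three S pop S pop S pop S pop S pop S pop ⇒ three three pop S pop S pop S pop S pop S pop ⇒ three three pop three pop S pop S pop S pop S pop ⇒ three three pop three pop three pop S pop S pop S pop ⇒ three three pop three pop three pop three pop S pop S pop ⇒ three three pop three pop three pop three pop three pop S pop ⇒ three three pop three pop three pop three pop three pop three pop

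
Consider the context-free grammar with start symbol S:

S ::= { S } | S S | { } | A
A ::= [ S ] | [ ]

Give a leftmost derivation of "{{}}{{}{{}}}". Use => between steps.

S => SS   [S ::= S S]
SS => {S}S   [S ::= { S }]
{S}S => {{}}S   [S ::= { }]
{{}}S => {{}}{S}   [S ::= { S }]
{{}}{S} => {{}}{SS}   [S ::= S S]
{{}}{SS} => {{}}{{}S}   [S ::= { }]
{{}}{{}S} => {{}}{{}{S}}   [S ::= { S }]
{{}}{{}{S}} => {{}}{{}{{}}}   [S ::= { }]

S=>SS=>{S}S=>{{}}S=>{{}}{S}=>{{}}{SS}=>{{}}{{}S}=>{{}}{{}{S}}=>{{}}{{}{{}}}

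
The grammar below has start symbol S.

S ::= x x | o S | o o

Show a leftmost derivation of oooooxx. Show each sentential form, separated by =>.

S => oS => ooS => oooS => ooooS => oooooS => oooooxx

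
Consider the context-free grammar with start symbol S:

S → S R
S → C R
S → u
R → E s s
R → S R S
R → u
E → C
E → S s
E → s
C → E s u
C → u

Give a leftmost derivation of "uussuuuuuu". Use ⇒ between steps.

S ⇒ CR ⇒ uR ⇒ uSRS ⇒ uSRRS ⇒ uSRRRS ⇒ uCRRRRS ⇒ uEsuRRRRS ⇒ uSssuRRRRS ⇒ uussuRRRRS ⇒ uussuuRRRS ⇒ uussuuuRRS ⇒ uussuuuuRS ⇒ uussuuuuuS ⇒ uussuuuuuu

S ⇒ CR   [S → C R]
CR ⇒ uR   [C → u]
uR ⇒ uSRS   [R → S R S]
uSRS ⇒ uSRRS   [S → S R]
uSRRS ⇒ uSRRRS   [S → S R]
uSRRRS ⇒ uCRRRRS   [S → C R]
uCRRRRS ⇒ uEsuRRRRS   [C → E s u]
uEsuRRRRS ⇒ uSssuRRRRS   [E → S s]
uSssuRRRRS ⇒ uussuRRRRS   [S → u]
uussuRRRRS ⇒ uussuuRRRS   [R → u]
uussuuRRRS ⇒ uussuuuRRS   [R → u]
uussuuuRRS ⇒ uussuuuuRS   [R → u]
uussuuuuRS ⇒ uussuuuuuS   [R → u]
uussuuuuuS ⇒ uussuuuuuu   [S → u]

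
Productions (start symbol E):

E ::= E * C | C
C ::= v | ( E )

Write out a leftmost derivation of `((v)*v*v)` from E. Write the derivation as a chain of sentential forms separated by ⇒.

E⇒C⇒(E)⇒(E*C)⇒(E*C*C)⇒(C*C*C)⇒((E)*C*C)⇒((C)*C*C)⇒((v)*C*C)⇒((v)*v*C)⇒((v)*v*v)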